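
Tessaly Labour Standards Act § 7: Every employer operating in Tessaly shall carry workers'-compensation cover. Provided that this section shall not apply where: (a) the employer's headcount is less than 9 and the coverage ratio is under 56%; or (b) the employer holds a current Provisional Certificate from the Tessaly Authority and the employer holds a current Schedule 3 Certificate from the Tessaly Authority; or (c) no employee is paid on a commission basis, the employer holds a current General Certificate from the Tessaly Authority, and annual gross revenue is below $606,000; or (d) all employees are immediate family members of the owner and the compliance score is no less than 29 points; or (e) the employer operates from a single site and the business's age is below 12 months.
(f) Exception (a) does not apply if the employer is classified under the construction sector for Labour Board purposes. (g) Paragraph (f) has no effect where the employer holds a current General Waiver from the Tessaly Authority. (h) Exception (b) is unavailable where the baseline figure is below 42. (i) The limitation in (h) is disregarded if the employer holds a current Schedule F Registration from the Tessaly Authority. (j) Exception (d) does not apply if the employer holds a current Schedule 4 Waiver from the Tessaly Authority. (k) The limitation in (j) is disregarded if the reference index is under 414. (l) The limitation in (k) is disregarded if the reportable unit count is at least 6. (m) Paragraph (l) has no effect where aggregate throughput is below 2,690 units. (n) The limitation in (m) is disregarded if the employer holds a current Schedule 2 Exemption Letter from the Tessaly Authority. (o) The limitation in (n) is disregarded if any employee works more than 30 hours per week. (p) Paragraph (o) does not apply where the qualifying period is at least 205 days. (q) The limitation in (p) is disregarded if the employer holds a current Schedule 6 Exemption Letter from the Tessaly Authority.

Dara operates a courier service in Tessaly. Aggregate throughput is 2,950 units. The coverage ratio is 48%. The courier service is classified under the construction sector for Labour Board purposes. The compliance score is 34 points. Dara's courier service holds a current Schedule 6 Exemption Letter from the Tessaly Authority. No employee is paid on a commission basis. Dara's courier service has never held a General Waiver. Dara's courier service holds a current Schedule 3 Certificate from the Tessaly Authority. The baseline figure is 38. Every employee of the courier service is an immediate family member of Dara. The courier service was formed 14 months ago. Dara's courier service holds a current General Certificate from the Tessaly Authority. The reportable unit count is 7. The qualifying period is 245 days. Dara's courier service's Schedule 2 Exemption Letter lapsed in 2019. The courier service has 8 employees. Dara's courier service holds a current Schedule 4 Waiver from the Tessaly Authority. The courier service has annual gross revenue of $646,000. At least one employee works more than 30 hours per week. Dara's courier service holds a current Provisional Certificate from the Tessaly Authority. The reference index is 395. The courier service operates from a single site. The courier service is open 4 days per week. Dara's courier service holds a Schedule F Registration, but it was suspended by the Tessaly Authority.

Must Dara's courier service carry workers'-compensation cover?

All of (a)'s requirements are met (the employer's headcount is 8, less than the 9 limit; the coverage ratio is 48%, under the 56% limit). But applying paragraphs (f)–(g): (f) operates against (a): the courier service is classified under the construction sector. (g), which would lift (f), is not engaged — no current General Waiver is held. (a) is therefore removed.
All of (b)'s requirements are met (a current Provisional Certificate is held; a current Schedule 3 Certificate is held). But applying paragraphs (h)–(i): (h) is triggered — the baseline figure is 38, below the 42 limit. (i) is inapplicable (no current Schedule F Registration is held), so (h) stands. So (b) is unavailable.
Exception (c) does not apply: annual gross revenue is $646,000, not below $606,000.
Exception (d)'s conditions are all satisfied: every employee is an immediate family member; the compliance score is 34 points, meeting the 29 points threshold. But: (j) operates against (d): a current Schedule 4 Waiver is held. (k) would limit (j) — the reference index is 395, under the 414 limit — but (l) sets (k) aside: (l) operates against (k): the reportable unit count is 7, meeting the 6 threshold. (m), which would lift (l), is inapplicable — aggregate throughput is 2,950 units, not below 2,690 units. Exception (d) does not apply.
Exception (e) does not apply: the business's age is 14 months, not below 12 months.
None of the exceptions is available; § 7 applies in full.

Yes — Dara's courier service must carry workers'-compensation cover.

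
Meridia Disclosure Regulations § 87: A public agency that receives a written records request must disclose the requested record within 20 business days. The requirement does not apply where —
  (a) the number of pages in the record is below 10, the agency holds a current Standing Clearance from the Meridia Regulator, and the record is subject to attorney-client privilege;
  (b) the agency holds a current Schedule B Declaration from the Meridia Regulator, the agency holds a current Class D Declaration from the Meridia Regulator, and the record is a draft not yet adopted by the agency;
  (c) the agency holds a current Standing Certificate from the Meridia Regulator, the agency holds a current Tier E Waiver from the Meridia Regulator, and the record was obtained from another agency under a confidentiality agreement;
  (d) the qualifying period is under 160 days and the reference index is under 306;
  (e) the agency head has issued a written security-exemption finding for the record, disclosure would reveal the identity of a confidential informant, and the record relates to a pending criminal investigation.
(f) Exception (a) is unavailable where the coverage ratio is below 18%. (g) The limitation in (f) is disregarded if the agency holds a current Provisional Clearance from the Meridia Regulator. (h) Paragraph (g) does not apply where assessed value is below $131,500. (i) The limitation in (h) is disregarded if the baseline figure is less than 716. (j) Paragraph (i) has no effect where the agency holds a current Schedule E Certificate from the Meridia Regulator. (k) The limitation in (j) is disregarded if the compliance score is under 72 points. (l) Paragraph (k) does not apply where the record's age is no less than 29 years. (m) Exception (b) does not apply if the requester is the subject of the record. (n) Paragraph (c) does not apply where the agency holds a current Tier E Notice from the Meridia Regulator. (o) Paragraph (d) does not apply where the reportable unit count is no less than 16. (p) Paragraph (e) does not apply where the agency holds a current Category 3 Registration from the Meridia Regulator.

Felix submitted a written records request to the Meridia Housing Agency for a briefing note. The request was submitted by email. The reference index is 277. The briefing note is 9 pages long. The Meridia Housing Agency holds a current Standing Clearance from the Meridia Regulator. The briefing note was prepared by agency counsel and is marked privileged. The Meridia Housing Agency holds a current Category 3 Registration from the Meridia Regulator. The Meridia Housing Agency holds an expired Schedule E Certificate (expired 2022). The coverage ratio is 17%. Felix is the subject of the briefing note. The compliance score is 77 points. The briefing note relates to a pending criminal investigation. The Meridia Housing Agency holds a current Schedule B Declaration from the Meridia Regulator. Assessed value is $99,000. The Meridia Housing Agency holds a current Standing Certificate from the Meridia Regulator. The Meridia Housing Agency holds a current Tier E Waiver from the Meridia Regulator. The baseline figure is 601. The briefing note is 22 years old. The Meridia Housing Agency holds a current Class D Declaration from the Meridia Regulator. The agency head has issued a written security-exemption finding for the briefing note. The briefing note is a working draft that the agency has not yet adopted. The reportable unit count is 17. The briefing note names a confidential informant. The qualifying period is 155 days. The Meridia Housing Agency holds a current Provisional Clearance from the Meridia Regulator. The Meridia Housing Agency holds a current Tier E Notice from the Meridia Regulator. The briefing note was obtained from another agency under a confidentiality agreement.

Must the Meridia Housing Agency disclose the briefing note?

No — exception (a) applies; the Meridia Housing Agency is not required to disclose the briefing note.

All of (a)'s requirements are met (the number of pages in the record is 9, below the 10 limit; a current Standing Clearance is held; the briefing note is privileged). As to paragraphs (f)–(l): (f) would limit (a) — the coverage ratio is 17%, below the 18% limit — but (g) sets (f) aside: (g) is triggered — a current Provisional Clearance is held. (h) applies (assessed value is $99,000, below the $131,500 limit), but is displaced by (i): (i) is triggered — the baseline figure is 601, less than the 716 limit. (j), which would lift (i), is not engaged — no current Schedule E Certificate is held. So (a) applies.
Exception (b)'s conditions are all satisfied: a current Schedule B Declaration is held; a current Class D Declaration is held; the briefing note is an unadopted draft. But applying paragraph (m): (m) operates against (b): Felix is the subject of the briefing note. (b) is therefore removed.
Exception (c): a current Standing Certificate is held; a current Tier E Waiver is held; the briefing note was obtained under a confidentiality agreement — every condition holds. However, paragraph (n) must be considered: (n) operates against (c): a current Tier E Notice is held. (c) is therefore removed.
Exception (d)'s conditions are all satisfied: the qualifying period is 155 days, under the 160 days limit; the reference index is 277, under the 306 limit. Turning to paragraph (o): (o) operates against (d): the reportable unit count is 17, meeting the 16 threshold. So (d) is unavailable.
Exception (e) is satisfied on its face — a written security-exemption finding has been issued; the briefing note names a confidential informant; the briefing note relates to a pending investigation. Turning to paragraph (p): (p) is triggered — a current Category 3 Registration is held. (e) is therefore removed.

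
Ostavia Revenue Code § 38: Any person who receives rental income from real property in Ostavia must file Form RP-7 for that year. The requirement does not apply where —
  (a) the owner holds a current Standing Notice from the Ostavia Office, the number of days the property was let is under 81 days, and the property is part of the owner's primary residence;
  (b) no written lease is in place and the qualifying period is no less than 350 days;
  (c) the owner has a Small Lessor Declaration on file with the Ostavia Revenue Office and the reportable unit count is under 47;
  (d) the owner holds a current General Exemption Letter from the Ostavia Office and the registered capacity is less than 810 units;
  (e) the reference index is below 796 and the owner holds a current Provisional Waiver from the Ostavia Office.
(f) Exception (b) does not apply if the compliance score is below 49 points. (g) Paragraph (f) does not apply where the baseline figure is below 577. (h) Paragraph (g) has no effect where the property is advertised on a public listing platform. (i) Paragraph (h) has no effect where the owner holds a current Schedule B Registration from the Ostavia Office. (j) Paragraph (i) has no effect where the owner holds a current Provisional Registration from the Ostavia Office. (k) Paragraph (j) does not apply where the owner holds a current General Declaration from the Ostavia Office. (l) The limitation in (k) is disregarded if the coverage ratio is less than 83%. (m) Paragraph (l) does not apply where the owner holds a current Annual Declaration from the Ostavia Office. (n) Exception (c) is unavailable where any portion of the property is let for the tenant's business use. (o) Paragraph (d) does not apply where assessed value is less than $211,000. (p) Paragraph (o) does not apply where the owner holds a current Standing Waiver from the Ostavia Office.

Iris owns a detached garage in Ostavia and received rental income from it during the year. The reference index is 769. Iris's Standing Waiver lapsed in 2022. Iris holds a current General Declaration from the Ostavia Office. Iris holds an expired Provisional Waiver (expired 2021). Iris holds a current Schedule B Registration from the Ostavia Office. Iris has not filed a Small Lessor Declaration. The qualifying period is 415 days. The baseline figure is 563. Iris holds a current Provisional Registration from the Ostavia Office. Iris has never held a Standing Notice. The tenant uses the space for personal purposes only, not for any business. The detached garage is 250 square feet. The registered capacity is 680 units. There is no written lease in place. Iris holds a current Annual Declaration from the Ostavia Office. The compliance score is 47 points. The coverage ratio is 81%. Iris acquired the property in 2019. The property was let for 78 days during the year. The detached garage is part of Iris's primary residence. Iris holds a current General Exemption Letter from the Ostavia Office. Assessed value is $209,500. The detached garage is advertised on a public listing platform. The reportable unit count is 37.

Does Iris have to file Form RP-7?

Exception (a) fails — no current Standing Notice is held.
All of (b)'s requirements are met (there is no written lease; the qualifying period is 415 days, meeting the 350 days threshold). Considering the limiting provisions: (f) would limit (b) — the compliance score is 47 points, below the 49 points limit — but (g) sets (f) aside: (g) operates against (f): the baseline figure is 563, below the 577 limit. (h) would limit (g) — the property is publicly advertised — but (i) sets (h) aside: (i) applies — a current Schedule B Registration is held. (j) operates (a current Provisional Registration is held), but is displaced by (k): (k) is triggered — a current General Declaration is held. (l) would limit (k) — the coverage ratio is 81%, less than the 83% limit — but (m) sets (l) aside: (m) operates against (l): a current Annual Declaration is held. Exception (b) stands.
Exception (c) fails — no Small Lessor Declaration is on file.
Exception (d)'s conditions are all satisfied: a current General Exemption Letter is held; the registered capacity is 680 units, less than the 810 units limit. But: (o) operates against (d): assessed value is $209,500, less than the $211,000 limit. (p), which would lift (o), is not triggered — there is no Standing Waiver in force. Exception (d) does not apply.
Exception (e) fails — the Provisional Waiver is not current.

No — exception (b) applies; Iris is not required to file Form RP-7.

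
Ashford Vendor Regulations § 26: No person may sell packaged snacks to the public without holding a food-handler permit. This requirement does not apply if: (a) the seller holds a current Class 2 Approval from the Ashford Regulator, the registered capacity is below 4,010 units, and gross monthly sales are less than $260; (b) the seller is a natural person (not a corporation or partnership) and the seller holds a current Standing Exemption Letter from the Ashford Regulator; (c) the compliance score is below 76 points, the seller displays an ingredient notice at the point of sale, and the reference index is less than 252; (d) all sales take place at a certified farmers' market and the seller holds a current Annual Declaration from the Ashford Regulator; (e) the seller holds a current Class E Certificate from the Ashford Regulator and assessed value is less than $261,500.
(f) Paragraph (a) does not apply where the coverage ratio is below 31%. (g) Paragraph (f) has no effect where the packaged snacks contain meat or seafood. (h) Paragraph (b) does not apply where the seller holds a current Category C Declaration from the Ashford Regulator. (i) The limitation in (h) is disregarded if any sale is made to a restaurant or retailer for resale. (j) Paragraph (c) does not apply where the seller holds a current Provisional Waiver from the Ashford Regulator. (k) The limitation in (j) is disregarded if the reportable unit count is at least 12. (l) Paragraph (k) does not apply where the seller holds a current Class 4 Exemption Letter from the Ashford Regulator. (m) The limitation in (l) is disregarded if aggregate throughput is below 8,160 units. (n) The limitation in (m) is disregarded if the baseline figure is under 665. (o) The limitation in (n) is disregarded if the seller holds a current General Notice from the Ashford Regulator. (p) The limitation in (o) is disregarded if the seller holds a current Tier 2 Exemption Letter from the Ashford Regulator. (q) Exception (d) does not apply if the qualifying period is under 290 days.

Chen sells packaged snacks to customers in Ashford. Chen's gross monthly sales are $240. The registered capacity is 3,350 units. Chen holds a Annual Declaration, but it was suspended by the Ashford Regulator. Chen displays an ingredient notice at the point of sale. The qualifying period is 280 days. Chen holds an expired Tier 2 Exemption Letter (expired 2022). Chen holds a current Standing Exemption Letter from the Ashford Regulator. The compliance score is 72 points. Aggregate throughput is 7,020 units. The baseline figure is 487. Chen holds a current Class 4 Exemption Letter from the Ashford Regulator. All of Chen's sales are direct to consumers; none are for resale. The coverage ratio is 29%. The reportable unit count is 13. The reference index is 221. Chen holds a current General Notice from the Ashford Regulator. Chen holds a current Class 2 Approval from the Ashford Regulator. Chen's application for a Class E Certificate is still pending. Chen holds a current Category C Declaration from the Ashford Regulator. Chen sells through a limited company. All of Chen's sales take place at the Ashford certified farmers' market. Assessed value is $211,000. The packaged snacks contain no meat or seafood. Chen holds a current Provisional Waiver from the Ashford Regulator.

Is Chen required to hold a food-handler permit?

Exception (a): a current Class 2 Approval is held; the registered capacity is 3,350 units, below the 4,010 units limit; gross monthly sales are $240, less than the $260 limit — every condition holds. But: (f) operates against (a): the coverage ratio is 29%, below the 31% limit. (g) is inapplicable (the packaged snacks contain no meat or seafood), so (f) stands. Exception (a) does not apply.
Exception (b) requires that the seller is a natural person (not a corporation or partnership); but the seller operates through a limited company, so (b) is unavailable.
Exception (c) is satisfied on its face — the compliance score is 72 points, below the 76 points limit; an ingredient notice is displayed; the reference index is 221, less than the 252 limit. Considering the limiting provisions: (j) is triggered (a current Provisional Waiver is held), but is overridden by (k): (k) operates against (j): the reportable unit count is 13, meeting the 12 threshold. (l) would limit (k) — a current Class 4 Exemption Letter is held — but (m) sets (l) aside: (m) operates against (l): aggregate throughput is 7,020 units, below the 8,160 units limit. (n) would limit (m) — the baseline figure is 487, under the 665 limit — but (o) sets (n) aside: (o) operates against (n): a current General Notice is held. (p) is inapplicable (the Tier 2 Exemption Letter is not current), so (o) stands. Exception (c) stands.
Exception (d) fails — no current Annual Declaration is held.
Exception (e) does not apply: no current Class E Certificate is held.

No — exception (c) applies; Chen is not required to hold a food-handler permit.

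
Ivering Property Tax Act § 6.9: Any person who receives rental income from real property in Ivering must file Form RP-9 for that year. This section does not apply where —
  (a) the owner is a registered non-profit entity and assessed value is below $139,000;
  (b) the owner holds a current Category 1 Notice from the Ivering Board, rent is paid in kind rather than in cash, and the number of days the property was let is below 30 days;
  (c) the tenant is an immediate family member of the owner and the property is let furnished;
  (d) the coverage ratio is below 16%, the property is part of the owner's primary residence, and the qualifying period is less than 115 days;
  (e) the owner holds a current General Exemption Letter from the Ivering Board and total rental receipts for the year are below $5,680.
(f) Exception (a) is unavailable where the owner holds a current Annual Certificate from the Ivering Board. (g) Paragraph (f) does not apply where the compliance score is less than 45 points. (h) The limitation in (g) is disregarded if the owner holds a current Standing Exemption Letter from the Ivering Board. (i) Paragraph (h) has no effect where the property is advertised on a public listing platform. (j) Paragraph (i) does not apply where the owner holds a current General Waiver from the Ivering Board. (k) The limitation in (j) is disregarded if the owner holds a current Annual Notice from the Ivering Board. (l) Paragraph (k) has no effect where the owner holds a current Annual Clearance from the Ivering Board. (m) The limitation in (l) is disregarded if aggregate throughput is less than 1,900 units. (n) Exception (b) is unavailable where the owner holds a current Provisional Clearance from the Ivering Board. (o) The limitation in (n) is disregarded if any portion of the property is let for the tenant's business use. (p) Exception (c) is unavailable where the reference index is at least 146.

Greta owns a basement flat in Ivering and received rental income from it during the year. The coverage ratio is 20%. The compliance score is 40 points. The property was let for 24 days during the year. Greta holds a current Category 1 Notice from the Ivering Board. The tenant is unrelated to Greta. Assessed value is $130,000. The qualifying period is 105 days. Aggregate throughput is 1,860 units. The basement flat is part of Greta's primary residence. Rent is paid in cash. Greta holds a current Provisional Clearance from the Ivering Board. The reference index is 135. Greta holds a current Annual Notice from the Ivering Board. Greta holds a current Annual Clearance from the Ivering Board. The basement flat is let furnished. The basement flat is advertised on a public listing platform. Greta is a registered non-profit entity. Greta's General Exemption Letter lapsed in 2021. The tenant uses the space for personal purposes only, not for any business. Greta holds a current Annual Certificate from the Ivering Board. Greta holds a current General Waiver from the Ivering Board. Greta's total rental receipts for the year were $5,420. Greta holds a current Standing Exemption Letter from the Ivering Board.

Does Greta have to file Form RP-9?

No — exception (a) applies; Greta is not required to file Form RP-9.

Exception (a)'s conditions are all satisfied: Greta is a registered non-profit; assessed value is $130,000, below the $139,000 limit. As to paragraphs (f)–(m): (f) would limit (a) — a current Annual Certificate is held — but (g) sets (f) aside: (g) operates against (f): the compliance score is 40 points, less than the 45 points limit. (h) applies (a current Standing Exemption Letter is held), but is displaced by (i): (i) is engaged — the property is publicly advertised. (j) would limit (i) — a current General Waiver is held — but (k) sets (j) aside: (k) operates against (j): a current Annual Notice is held. (l) would limit (k) — a current Annual Clearance is held — but (m) sets (l) aside: (m) is triggered — aggregate throughput is 1,860 units, less than the 1,900 units limit. So (a) applies.
Exception (b) does not apply: rent is paid in cash.
Exception (c) fails — the tenant is unrelated to the owner.
Exception (d) does not apply: the coverage ratio is 20%, not below 16%.
Exception (e) requires that the owner holds a current General Exemption Letter from the Ivering Board; but the General Exemption Letter is not current, so (e) is unavailable.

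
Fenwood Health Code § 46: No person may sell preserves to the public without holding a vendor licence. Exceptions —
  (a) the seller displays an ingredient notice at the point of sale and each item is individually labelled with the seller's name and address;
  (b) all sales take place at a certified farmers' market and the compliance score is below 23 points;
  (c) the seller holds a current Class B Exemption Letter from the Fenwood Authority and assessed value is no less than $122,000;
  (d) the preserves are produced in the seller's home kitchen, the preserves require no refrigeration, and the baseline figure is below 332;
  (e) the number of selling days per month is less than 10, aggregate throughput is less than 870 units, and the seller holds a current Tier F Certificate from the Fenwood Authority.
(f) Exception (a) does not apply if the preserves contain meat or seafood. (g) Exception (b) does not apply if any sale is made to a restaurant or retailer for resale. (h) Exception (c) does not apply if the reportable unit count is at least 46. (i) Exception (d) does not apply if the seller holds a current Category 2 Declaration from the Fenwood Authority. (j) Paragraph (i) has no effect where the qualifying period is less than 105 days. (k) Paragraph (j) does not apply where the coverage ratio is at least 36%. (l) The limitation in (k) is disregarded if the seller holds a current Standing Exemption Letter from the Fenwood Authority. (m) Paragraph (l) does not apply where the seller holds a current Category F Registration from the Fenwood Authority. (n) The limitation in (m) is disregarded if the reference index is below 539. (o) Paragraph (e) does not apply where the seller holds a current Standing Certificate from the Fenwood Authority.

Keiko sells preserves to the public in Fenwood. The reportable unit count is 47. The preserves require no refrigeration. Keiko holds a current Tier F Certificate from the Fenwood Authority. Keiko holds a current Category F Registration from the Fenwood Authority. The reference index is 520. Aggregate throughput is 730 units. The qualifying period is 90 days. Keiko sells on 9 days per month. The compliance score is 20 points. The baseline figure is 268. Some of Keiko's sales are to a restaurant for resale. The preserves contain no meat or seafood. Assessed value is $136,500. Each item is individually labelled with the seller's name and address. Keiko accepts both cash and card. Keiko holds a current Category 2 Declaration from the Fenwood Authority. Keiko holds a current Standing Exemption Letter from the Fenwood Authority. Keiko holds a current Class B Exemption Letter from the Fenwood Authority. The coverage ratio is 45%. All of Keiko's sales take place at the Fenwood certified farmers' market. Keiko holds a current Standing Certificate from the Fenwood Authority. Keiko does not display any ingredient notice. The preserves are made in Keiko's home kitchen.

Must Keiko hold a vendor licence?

No — exception (d) applies; Keiko is not required to hold a vendor licence.

Exception (a) requires that the seller displays an ingredient notice at the point of sale; but no ingredient notice is displayed, so (a) is unavailable.
All of (b)'s requirements are met (all sales are at a certified farmers' market; the compliance score is 20 points, below the 23 points limit). Turning to paragraph (g): (g) operates against (b): some sales are to a restaurant for resale. So (b) is unavailable.
Exception (c) is satisfied on its face — a current Class B Exemption Letter is held; assessed value is $136,500, meeting the $122,000 threshold. Turning to paragraph (h): (h) applies — the reportable unit count is 47, meeting the 46 threshold. Exception (c) does not apply.
Exception (d) is satisfied on its face — the preserves are home-kitchen produced; the preserves are shelf-stable; the baseline figure is 268, below the 332 limit. As to paragraphs (i)–(n): (i) is engaged (a current Category 2 Declaration is held), but is itself disapplied by (j): (j) is engaged — the qualifying period is 90 days, less than the 105 days limit. (k) is triggered (the coverage ratio is 45%, meeting the 36% threshold), but is set aside by (l): (l) is triggered — a current Standing Exemption Letter is held. (m) operates (a current Category F Registration is held), but is set aside by (n): (n) operates against (m): the reference index is 520, below the 539 limit. (d) remains available.
Exception (e): the number of selling days per month is 9, less than the 10 limit; aggregate throughput is 730 units, less than the 870 units limit; a current Tier F Certificate is held — every condition holds. Turning to paragraph (o): (o) operates against (e): a current Standing Certificate is held. Exception (e) does not apply.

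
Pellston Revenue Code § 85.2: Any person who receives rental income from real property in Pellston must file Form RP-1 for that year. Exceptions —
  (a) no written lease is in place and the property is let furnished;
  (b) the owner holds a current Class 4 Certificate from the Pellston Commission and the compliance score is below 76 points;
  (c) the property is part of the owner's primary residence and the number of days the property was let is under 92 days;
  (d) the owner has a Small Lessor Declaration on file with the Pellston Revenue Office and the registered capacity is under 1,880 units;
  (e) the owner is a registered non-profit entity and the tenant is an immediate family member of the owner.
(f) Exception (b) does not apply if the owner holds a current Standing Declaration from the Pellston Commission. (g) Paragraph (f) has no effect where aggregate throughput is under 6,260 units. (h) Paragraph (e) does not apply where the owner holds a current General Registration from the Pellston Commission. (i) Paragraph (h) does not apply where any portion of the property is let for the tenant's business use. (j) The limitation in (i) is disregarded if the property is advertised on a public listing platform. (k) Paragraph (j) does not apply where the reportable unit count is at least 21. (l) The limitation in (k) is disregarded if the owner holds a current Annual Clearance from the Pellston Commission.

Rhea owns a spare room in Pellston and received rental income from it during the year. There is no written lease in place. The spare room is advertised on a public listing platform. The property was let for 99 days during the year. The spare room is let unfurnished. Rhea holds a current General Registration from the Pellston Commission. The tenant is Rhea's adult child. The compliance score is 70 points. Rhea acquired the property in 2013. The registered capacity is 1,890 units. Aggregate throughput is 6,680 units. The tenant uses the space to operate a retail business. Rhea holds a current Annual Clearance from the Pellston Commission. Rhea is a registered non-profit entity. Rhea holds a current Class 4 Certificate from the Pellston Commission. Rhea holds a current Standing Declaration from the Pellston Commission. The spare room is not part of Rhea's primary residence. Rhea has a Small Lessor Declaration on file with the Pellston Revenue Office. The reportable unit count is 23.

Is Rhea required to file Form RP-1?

Exception (a) does not apply: the property is let unfurnished.
Exception (b): a current Class 4 Certificate is held; the compliance score is 70 points, below the 76 points limit — every condition holds. But: (f) is engaged — a current Standing Declaration is held. (g) is not triggered (aggregate throughput is 6,680 units, not under 6,260 units), so (f) stands. Exception (b) does not apply.
Exception (c) fails — the spare room is not part of the primary residence.
Exception (d) does not apply: the registered capacity is 1,890 units, not under 1,880 units.
Exception (e) is satisfied on its face — Rhea is a registered non-profit; the tenant is an immediate family member. However, paragraphs (h)–(l) must be considered: (h) operates against (e): a current General Registration is held. (i) applies (the space is let for business use), but is displaced by (j): (j) is engaged — the property is publicly advertised. (k) would limit (j) — the reportable unit count is 23, meeting the 21 threshold — but (l) sets (k) aside: (l) operates — a current Annual Clearance is held. Exception (e) does not apply.
Every exception is unavailable, so the rule governs.

Yes — Rhea must file Form RP-1.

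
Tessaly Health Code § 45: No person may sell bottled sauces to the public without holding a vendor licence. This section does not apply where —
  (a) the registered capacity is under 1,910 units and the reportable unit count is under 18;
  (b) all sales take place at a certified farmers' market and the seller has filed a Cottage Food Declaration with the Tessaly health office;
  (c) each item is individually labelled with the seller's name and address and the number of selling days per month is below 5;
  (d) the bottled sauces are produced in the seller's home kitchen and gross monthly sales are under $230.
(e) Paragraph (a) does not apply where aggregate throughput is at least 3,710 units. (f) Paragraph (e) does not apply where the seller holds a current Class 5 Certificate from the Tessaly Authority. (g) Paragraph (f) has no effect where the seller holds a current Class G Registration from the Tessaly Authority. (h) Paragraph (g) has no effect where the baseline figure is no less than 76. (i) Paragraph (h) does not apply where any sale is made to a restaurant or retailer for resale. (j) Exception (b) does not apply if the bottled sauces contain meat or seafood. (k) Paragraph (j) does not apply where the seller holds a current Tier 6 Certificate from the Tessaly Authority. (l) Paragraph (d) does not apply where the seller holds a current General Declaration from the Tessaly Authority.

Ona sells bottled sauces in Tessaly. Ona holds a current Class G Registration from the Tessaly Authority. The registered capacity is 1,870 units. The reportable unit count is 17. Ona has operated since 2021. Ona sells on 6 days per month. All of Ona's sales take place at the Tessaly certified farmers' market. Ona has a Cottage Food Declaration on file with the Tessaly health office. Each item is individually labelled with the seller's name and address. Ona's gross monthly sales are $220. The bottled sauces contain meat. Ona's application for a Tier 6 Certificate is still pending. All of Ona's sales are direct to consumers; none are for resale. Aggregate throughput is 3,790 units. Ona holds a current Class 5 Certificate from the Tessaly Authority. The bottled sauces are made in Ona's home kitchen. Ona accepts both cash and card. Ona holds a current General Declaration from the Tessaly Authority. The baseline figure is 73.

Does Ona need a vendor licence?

Yes — Ona must hold a vendor licence.

Exception (a)'s conditions are all satisfied: the registered capacity is 1,870 units, under the 1,910 units limit; the reportable unit count is 17, under the 18 limit. However, paragraphs (e)–(i) must be considered: (e) operates against (a): aggregate throughput is 3,790 units, meeting the 3,710 units threshold. (f) operates (a current Class 5 Certificate is held), but yields to (g): (g) applies — a current Class G Registration is held. (h) is not triggered (the baseline figure is 73, short of 76), so (g) stands. Exception (a) does not apply.
Exception (b): all sales are at a certified farmers' market; a Cottage Food Declaration is on file — every condition holds. Turning to paragraphs (j)–(k): (j) is engaged — the bottled sauces contain meat. (k) is inapplicable (the Tier 6 Certificate is not current), so (j) stands. Exception (b) does not apply.
Exception (c) fails — the number of selling days per month is 6, not below 5.
Exception (d): the bottled sauces are home-kitchen produced; gross monthly sales are $220, under the $230 limit — every condition holds. Turning to paragraph (l): (l) applies — a current General Declaration is held. So (d) is unavailable.
None of the exceptions is available; § 45 applies in full.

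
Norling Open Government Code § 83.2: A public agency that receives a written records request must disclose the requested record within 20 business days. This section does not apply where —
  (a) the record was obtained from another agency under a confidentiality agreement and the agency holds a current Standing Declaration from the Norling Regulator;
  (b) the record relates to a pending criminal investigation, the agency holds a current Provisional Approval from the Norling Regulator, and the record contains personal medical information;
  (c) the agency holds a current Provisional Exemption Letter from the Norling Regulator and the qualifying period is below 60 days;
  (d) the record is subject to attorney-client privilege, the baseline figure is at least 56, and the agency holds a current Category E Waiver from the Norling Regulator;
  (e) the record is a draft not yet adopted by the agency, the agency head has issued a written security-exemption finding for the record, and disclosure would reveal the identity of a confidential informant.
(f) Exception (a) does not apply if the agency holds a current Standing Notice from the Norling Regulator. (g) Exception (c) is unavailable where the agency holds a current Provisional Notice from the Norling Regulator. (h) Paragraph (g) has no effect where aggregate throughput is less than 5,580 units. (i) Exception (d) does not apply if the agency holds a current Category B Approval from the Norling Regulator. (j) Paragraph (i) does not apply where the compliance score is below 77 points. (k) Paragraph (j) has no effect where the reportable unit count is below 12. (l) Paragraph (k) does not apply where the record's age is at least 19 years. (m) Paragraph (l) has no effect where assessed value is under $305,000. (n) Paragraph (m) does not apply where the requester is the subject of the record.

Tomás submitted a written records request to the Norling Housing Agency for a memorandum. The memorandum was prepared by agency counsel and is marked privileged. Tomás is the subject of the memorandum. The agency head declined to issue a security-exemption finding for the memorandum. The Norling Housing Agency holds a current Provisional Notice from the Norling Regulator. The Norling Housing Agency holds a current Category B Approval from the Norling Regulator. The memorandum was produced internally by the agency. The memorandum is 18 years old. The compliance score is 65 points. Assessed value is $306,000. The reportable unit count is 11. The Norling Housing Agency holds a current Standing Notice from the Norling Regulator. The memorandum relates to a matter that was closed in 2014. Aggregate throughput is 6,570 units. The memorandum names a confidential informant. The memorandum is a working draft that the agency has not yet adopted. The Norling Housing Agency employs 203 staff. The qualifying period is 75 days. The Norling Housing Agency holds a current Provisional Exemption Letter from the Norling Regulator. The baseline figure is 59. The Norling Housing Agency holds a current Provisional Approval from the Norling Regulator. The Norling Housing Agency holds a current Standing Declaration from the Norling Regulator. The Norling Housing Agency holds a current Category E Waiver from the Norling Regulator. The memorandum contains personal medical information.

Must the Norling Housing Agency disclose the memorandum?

Yes — the Norling Housing Agency must disclose the memorandum.

Exception (a) fails — the memorandum was produced internally.
Exception (b) requires that the record relates to a pending criminal investigation; but the memorandum relates to a closed matter, so (b) is unavailable.
Exception (c) fails — the qualifying period is 75 days, not below 60 days.
Exception (d) is satisfied on its face — the memorandum is privileged; the baseline figure is 59, meeting the 56 threshold; a current Category E Waiver is held. But applying paragraphs (i)–(n): (i) operates — a current Category B Approval is held. (j) operates (the compliance score is 65 points, below the 77 points limit), but is itself disapplied by (k): (k) operates against (j): the reportable unit count is 11, below the 12 limit. (l) is not engaged (the record's age is 18 years, short of 19 years), so (k) stands. (d) is therefore removed.
Exception (e) requires that the agency head has issued a written security-exemption finding for the record; but the agency head declined to issue a security-exemption finding, so (e) is unavailable.
Every exception is unavailable, so the rule governs.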